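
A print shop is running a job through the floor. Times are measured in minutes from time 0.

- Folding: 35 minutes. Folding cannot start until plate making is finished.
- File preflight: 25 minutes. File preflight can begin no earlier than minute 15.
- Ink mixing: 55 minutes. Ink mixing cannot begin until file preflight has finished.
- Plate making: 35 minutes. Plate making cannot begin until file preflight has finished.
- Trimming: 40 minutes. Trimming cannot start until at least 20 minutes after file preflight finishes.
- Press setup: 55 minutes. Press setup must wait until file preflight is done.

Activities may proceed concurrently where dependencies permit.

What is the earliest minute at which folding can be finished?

110

File preflight waits on its own release at minute 15, so it starts at minute 15 and finishes at 15 + 25 = minute 40.
Plate making cannot begin until file preflight (finishes minute 40). It runs from minute 40 to 40 + 35 = minute 75.
After plate making (finishes minute 75), folding can start at minute 75 and finishes at minute 110.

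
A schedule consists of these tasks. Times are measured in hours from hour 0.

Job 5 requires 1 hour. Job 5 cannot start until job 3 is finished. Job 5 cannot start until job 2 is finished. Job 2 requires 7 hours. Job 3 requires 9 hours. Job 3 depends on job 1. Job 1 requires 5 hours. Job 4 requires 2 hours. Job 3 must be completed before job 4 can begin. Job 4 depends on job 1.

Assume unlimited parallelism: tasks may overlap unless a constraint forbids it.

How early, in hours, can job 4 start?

14

Nothing blocks job 1, so it runs from hour 0 to hour 5.
After job 1 (finishes hour 5), job 3 can start at hour 5 and finishes at hour 14.
Job 4 waits on job 3 (finishes hour 14); job 1 (finishes hour 5). The latest of these is hour 14, which is the earliest job 4 can start.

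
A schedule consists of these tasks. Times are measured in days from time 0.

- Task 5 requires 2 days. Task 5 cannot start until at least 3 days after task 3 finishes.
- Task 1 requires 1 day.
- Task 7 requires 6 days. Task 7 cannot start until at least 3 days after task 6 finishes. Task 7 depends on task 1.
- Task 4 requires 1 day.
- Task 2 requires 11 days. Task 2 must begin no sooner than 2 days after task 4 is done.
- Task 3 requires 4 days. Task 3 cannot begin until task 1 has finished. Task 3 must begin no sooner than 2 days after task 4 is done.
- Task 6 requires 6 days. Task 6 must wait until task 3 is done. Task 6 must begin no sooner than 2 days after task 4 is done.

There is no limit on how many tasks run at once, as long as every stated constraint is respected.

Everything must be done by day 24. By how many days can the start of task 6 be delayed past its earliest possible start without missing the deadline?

2

Task 4 has no prerequisites, so it starts at day 0 and finishes at day 1.
Nothing blocks task 1, so it runs from day 0 to day 1.
For task 3: task 1 (finishes day 1); task 4 (finishes day 1, plus 2-day gap → day 3). Taking the maximum gives a start of day 3, and it finishes at 3 + 4 = day 7.
Task 6 cannot start until task 3 (finishes day 7); task 4 (finishes day 1, plus 2-day gap → day 3). The controlling bound is day 7, so task 6 finishes at 7 + 6 = day 13.

Working backward from the deadline:
Nothing follows task 7; the deadline of day 24 is its only limit. It must start by 24 − 6 = day 18.
Task 6 feeds into task 7 (must start by day 18, minus 3-day gap → day 15); so task 6 must finish by day 15 and therefore start by day 9.
So task 6 can start as early as day 7 and as late as day 9, giving 9 − 7 = 2 days of slack.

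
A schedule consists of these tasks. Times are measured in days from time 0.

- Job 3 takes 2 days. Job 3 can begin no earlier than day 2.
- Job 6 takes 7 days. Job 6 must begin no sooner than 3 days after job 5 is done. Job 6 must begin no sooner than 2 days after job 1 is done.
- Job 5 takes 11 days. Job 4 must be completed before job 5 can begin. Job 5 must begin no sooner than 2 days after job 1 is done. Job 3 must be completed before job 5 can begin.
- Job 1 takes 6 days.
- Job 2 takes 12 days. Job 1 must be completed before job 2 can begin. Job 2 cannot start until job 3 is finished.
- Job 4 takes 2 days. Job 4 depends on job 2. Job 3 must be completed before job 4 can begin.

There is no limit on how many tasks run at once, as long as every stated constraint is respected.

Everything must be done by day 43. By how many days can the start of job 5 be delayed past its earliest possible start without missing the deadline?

2

Job 3 cannot begin until its own release at day 2. It runs from day 2 to 2 + 2 = day 4.
Nothing blocks job 1, so it runs from day 0 to day 6.
Job 2 needs all of job 1 (finishes day 6); job 3 (finishes day 4). That puts its earliest start at day 6; it finishes at 6 + 12 = day 18.
Job 4 cannot start until job 2 (finishes day 18); job 3 (finishes day 4). The controlling bound is day 18, so job 4 finishes at 18 + 2 = day 20.
For job 5: job 4 (finishes day 20); job 1 (finishes day 6, plus 2-day gap → day 8); job 3 (finishes day 4). Taking the maximum gives a start of day 20, and it finishes at 20 + 11 = day 31.

Working backward from the deadline:
Job 6 has no dependents, so it just needs to finish by day 43. Starting by 43 − 7 = day 36 achieves that.
Since job 6 (must start by day 36, minus 3-day gap → day 33) depends on it, job 5 must finish by day 33. Backing off its 11-day duration gives a latest start of day 22.
So job 5 can start as early as day 20 and as late as day 22, giving 22 − 20 = 2 days of slack.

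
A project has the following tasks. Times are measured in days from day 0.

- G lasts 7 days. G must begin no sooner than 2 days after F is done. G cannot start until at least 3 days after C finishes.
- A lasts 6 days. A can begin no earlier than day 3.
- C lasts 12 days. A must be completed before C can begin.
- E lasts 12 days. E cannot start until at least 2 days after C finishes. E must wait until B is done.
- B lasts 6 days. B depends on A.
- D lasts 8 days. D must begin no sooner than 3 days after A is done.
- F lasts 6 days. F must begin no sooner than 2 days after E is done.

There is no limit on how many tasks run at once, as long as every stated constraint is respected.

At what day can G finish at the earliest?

52

A cannot begin until its own release at day 3. It runs from day 3 to 3 + 6 = day 9.
C waits on A (finishes day 9), so it starts at day 9 and finishes at 9 + 12 = day 21.
After A (finishes day 9), B can start at day 9 and finishes at day 15.
E has to wait for C (finishes day 21, plus 2-day gap → day 23); B (finishes day 15). The latest of these is day 23, so E runs day 23 to 23 + 12 = day 35.
After E (finishes day 35, plus 2-day gap → day 37), F can start at day 37 and finishes at day 43.
G cannot start until F (finishes day 43, plus 2-day gap → day 45); C (finishes day 21, plus 3-day gap → day 24). The controlling bound is day 45, so G finishes at 45 + 7 = day 52.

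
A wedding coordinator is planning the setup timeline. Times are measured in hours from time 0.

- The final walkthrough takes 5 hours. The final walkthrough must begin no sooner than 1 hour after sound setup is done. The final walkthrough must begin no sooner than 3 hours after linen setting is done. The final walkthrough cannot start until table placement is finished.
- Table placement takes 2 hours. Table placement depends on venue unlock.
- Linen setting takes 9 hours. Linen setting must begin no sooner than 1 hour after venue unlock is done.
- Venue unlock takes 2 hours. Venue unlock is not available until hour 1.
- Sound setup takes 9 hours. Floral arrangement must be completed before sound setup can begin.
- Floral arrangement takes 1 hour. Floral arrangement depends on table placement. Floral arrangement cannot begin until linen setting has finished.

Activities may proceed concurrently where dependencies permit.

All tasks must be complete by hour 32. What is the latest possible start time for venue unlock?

The final walkthrough has no dependents, so it just needs to finish by hour 32. Starting by 32 − 5 = hour 27 achieves that.
Sound setup must finish before the final walkthrough (must start by hour 27, minus 1-hour gap → hour 26). With a 9-hour duration, sound setup must start by 26 − 9 = hour 17.
Floral arrangement has to be done before sound setup (must start by hour 17). That means finishing by hour 17, i.e. starting by 17 − 1 = hour 16.
Table placement feeds floral arrangement (must start by hour 16); the final walkthrough (must start by hour 27). Taking the minimum, table placement must finish by hour 16 and start by 16 − 2 = hour 14.
Linen setting feeds floral arrangement (must start by hour 16); the final walkthrough (must start by hour 27, minus 3-hour gap → hour 24). Taking the minimum, linen setting must finish by hour 16 and start by 16 − 9 = hour 7.
Venue unlock feeds table placement (must start by hour 14); linen setting (must start by hour 7, minus 1-hour gap → hour 6). Taking the minimum, venue unlock must finish by hour 6 and start by 6 − 2 = hour 4.

4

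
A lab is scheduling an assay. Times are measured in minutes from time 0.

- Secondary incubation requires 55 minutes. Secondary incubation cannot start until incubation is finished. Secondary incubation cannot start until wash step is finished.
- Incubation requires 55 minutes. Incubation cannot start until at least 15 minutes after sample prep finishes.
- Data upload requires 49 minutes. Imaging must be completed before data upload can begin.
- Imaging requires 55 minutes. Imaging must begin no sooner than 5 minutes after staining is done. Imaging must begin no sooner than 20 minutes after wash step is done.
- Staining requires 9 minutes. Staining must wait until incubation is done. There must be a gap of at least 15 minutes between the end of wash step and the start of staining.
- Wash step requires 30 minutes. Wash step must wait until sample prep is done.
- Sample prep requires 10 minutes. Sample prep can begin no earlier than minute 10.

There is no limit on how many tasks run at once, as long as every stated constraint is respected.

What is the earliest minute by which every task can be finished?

After its own release at minute 10, sample prep can start at minute 10 and finishes at minute 20.
After sample prep (finishes minute 20), wash step can start at minute 20 and finishes at minute 50.
Incubation waits on sample prep (finishes minute 20, plus 15-minute gap → minute 35), so it starts at minute 35 and finishes at 35 + 55 = minute 90.
Secondary incubation needs all of incubation (finishes minute 90); wash step (finishes minute 50). That puts its earliest start at minute 90; it finishes at 90 + 55 = minute 145.
Staining needs all of incubation (finishes minute 90); wash step (finishes minute 50, plus 15-minute gap → minute 65). That puts its earliest start at minute 90; it finishes at 90 + 9 = minute 99.
Imaging cannot start until staining (finishes minute 99, plus 5-minute gap → minute 104); wash step (finishes minute 50, plus 20-minute gap → minute 70). The controlling bound is minute 104, so imaging finishes at 104 + 55 = minute 159.
Data upload waits on imaging (finishes minute 159), so it starts at minute 159 and finishes at 159 + 49 = minute 208.
All tasks are finished once the last one completes. Finish times: Sample prep at 20, Incubation at 90, Wash step at 50, Staining at 99, Secondary incubation at 145, Imaging at 159, Data upload at 208. The latest is minute 208.

208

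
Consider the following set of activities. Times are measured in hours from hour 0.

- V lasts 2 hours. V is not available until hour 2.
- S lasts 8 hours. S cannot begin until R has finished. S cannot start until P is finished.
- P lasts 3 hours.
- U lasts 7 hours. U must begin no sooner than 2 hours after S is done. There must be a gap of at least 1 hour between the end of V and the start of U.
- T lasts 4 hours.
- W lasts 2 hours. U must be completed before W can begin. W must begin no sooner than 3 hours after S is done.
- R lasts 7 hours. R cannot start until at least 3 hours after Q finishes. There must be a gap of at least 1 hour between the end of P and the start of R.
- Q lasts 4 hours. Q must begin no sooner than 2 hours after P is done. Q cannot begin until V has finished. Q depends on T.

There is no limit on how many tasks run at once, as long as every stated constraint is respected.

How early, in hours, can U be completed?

V cannot begin until its own release at hour 2. It runs from hour 2 to 2 + 2 = hour 4.
Nothing blocks T, so it runs from hour 0 to hour 4.
P has no prerequisites, so it starts at hour 0 and finishes at hour 3.
Q cannot start until P (finishes hour 3, plus 2-hour gap → hour 5); V (finishes hour 4); T (finishes hour 4). The controlling bound is hour 5, so Q finishes at 5 + 4 = hour 9.
For R: Q (finishes hour 9, plus 3-hour gap → hour 12); P (finishes hour 3, plus 1-hour gap → hour 4). Taking the maximum gives a start of hour 12, and it finishes at 12 + 7 = hour 19.
S has to wait for R (finishes hour 19); P (finishes hour 3). The latest of these is hour 19, so S runs hour 19 to 19 + 8 = hour 27.
U cannot start until S (finishes hour 27, plus 2-hour gap → hour 29); V (finishes hour 4, plus 1-hour gap → hour 5). The controlling bound is hour 29, so U finishes at 29 + 7 = hour 36.

36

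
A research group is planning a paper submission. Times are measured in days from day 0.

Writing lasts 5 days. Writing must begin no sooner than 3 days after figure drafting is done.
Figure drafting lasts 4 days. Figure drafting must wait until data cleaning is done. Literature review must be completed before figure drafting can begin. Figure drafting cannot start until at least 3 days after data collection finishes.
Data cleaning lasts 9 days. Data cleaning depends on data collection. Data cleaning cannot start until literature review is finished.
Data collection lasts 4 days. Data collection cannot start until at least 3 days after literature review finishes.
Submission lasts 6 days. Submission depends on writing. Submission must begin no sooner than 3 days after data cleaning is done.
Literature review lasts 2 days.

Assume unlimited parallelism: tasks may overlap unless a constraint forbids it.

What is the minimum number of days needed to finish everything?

Literature review can start immediately at day 0; it finishes at day 2.
Data collection cannot begin until literature review (finishes day 2, plus 3-day gap → day 5). It runs from day 5 to 5 + 4 = day 9.
For data cleaning: data collection (finishes day 9); literature review (finishes day 2). Taking the maximum gives a start of day 9, and it finishes at 9 + 9 = day 18.
For figure drafting: data cleaning (finishes day 18); literature review (finishes day 2); data collection (finishes day 9, plus 3-day gap → day 12). Taking the maximum gives a start of day 18, and it finishes at 18 + 4 = day 22.
Writing cannot begin until figure drafting (finishes day 22, plus 3-day gap → day 25). It runs from day 25 to 25 + 5 = day 30.
Submission needs all of writing (finishes day 30); data cleaning (finishes day 18, plus 3-day gap → day 21). That puts its earliest start at day 30; it finishes at 30 + 6 = day 36.
All tasks are finished once the last one completes. Finish times: Literature review at 2, Data collection at 9, Data cleaning at 18, Figure drafting at 22, Writing at 30, Submission at 36. The latest is day 36.

36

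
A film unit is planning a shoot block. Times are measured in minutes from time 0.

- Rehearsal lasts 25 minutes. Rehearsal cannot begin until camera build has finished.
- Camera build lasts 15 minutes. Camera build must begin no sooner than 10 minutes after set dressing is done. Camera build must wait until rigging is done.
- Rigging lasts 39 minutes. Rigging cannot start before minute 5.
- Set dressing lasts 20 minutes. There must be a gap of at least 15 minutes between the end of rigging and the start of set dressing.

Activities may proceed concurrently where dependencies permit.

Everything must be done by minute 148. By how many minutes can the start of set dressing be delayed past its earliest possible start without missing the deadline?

19

After its own release at minute 5, rigging can start at minute 5 and finishes at minute 44.
After rigging (finishes minute 44, plus 15-minute gap → minute 59), set dressing can start at minute 59 and finishes at minute 79.

Working backward from the deadline:
Rehearsal must finish by minute 148; it takes 25 minutes, so it must start by 148 − 25 = minute 123.
Since rehearsal (must start by minute 123) depends on it, camera build must finish by minute 123. Backing off its 15-minute duration gives a latest start of minute 108.
Set dressing must finish before camera build (must start by minute 108, minus 10-minute gap → minute 98). With a 20-minute duration, set dressing must start by 98 − 20 = minute 78.
So set dressing can start as early as minute 59 and as late as minute 78, giving 78 − 59 = 19 minutes of slack.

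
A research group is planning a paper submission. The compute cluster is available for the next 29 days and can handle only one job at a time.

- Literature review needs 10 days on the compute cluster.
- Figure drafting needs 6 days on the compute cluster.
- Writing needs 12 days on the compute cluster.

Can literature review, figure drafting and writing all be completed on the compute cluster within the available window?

Yes

Running back to back, the jobs need 10 + 6 + 12 = 28 days on the compute cluster.
Since 28 ≤ 29, they fit within the window.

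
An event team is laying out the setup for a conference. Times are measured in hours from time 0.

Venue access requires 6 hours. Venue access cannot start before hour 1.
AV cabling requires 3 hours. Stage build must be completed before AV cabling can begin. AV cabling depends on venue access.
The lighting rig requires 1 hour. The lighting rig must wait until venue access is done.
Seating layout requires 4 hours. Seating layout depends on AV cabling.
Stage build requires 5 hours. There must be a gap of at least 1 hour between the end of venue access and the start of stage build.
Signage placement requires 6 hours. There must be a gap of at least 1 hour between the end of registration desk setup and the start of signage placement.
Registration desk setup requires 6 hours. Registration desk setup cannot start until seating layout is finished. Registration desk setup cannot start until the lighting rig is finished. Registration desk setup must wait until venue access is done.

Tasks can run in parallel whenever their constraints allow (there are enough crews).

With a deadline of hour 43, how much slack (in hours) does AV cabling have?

10

Venue access cannot begin until its own release at hour 1. It runs from hour 1 to 1 + 6 = hour 7.
Stage build cannot begin until venue access (finishes hour 7, plus 1-hour gap → hour 8). It runs from hour 8 to 8 + 5 = hour 13.
For AV cabling: stage build (finishes hour 13); venue access (finishes hour 7). Taking the maximum gives a start of hour 13, and it finishes at 13 + 3 = hour 16.

Working backward from the deadline:
To finish by hour 43, signage placement (duration 6) must start no later than hour 37.
Registration desk setup feeds into signage placement (must start by hour 37, minus 1-hour gap → hour 36); so registration desk setup must finish by hour 36 and therefore start by hour 30.
Seating layout has to be done before registration desk setup (must start by hour 30). That means finishing by hour 30, i.e. starting by 30 − 4 = hour 26.
AV cabling has to be done before seating layout (must start by hour 26). That means finishing by hour 26, i.e. starting by 26 − 3 = hour 23.
So AV cabling can start as early as hour 13 and as late as hour 23, giving 23 − 13 = 10 hours of slack.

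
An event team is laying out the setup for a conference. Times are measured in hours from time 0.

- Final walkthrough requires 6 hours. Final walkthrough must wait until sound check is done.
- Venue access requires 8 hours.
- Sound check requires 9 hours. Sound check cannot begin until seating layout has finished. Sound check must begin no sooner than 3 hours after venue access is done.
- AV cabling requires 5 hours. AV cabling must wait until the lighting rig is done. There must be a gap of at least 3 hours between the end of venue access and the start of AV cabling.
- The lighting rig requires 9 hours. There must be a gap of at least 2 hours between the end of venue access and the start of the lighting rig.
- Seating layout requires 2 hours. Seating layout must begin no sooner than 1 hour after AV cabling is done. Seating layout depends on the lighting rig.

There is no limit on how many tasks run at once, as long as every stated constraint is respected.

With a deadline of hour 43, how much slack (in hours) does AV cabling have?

Nothing blocks venue access, so it runs from hour 0 to hour 8.
The lighting rig cannot begin until venue access (finishes hour 8, plus 2-hour gap → hour 10). It runs from hour 10 to 10 + 9 = hour 19.
AV cabling needs all of the lighting rig (finishes hour 19); venue access (finishes hour 8, plus 3-hour gap → hour 11). That puts its earliest start at hour 19; it finishes at 19 + 5 = hour 24.

Working backward from the deadline:
Final walkthrough must finish by hour 43; it takes 6 hours, so it must start by 43 − 6 = hour 37.
Sound check has to be done before final walkthrough (must start by hour 37). That means finishing by hour 37, i.e. starting by 37 − 9 = hour 28.
Seating layout must finish before sound check (must start by hour 28). With a 2-hour duration, seating layout must start by 28 − 2 = hour 26.
AV cabling must finish before seating layout (must start by hour 26, minus 1-hour gap → hour 25). With a 5-hour duration, AV cabling must start by 25 − 5 = hour 20.
So AV cabling can start as early as hour 19 and as late as hour 20, giving 20 − 19 = 1 hour of slack.

1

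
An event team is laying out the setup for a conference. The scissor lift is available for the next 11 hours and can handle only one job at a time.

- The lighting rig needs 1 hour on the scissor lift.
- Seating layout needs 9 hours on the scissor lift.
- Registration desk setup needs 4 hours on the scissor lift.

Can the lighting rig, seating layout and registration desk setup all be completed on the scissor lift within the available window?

Running back to back, the jobs need 1 + 9 + 4 = 14 hours on the scissor lift.
Since 14 > 11, they cannot all fit.

No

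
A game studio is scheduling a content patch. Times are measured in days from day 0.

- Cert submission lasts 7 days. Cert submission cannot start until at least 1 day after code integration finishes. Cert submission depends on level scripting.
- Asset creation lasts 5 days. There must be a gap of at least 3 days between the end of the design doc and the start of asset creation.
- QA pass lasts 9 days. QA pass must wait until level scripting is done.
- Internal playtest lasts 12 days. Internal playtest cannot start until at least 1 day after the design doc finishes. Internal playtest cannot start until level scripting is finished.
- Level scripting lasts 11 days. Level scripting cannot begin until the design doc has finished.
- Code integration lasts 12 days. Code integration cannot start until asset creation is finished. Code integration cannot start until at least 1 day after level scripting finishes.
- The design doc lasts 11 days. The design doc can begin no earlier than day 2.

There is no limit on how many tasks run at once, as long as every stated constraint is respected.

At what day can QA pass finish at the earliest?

The design doc waits on its own release at day 2, so it starts at day 2 and finishes at 2 + 11 = day 13.
After the design doc (finishes day 13), level scripting can start at day 13 and finishes at day 24.
After level scripting (finishes day 24), QA pass can start at day 24 and finishes at day 33.

33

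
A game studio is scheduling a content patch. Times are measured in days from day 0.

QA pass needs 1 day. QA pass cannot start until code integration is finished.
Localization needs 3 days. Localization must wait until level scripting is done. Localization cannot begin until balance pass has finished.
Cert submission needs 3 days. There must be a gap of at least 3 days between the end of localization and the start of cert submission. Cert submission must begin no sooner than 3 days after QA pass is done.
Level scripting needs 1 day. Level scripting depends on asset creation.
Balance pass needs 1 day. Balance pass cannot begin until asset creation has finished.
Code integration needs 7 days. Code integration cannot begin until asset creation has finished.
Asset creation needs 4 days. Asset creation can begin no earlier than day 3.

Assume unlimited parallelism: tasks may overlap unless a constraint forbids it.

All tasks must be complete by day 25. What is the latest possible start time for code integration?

11

Nothing follows cert submission; the deadline of day 25 is its only limit. It must start by 25 − 3 = day 22.
QA pass feeds into cert submission (must start by day 22, minus 3-day gap → day 19); so QA pass must finish by day 19 and therefore start by day 18.
Code integration has to be done before QA pass (must start by day 18). That means finishing by day 18, i.e. starting by 18 − 7 = day 11.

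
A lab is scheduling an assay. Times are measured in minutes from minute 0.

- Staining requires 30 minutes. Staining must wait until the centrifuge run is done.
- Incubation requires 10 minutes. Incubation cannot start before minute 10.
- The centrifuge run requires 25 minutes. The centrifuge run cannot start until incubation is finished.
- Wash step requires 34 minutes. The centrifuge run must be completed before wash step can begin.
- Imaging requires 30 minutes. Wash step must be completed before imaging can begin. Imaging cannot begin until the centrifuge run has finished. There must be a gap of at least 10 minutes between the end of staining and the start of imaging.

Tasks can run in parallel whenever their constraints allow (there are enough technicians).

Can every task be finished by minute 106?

After its own release at minute 10, incubation can start at minute 10 and finishes at minute 20.
The centrifuge run waits on incubation (finishes minute 20), so it starts at minute 20 and finishes at 20 + 25 = minute 45.
After the centrifuge run (finishes minute 45), staining can start at minute 45 and finishes at minute 75.
Wash step cannot begin until the centrifuge run (finishes minute 45). It runs from minute 45 to 45 + 34 = minute 79.
Imaging has to wait for wash step (finishes minute 79); the centrifuge run (finishes minute 45); staining (finishes minute 75, plus 10-minute gap → minute 85). The latest of these is minute 85, so imaging runs minute 85 to 85 + 30 = minute 115.
The earliest everything can be done is minute 115, which is after the deadline of 106, so it is not possible.

No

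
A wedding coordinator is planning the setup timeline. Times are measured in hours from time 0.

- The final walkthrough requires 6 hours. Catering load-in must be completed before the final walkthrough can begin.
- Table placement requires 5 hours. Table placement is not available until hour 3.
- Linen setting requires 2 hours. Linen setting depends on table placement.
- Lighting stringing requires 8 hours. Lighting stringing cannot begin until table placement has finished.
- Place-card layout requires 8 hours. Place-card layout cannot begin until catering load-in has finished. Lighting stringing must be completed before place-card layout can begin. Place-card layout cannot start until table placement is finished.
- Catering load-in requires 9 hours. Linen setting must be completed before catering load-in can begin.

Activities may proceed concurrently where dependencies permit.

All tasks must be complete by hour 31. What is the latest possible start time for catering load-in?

Place-card layout must finish by hour 31; it takes 8 hours, so it must start by 31 − 8 = hour 23.
Nothing follows the final walkthrough; the deadline of hour 31 is its only limit. It must start by 31 − 6 = hour 25.
Catering load-in has several dependents: place-card layout (must start by hour 23); the final walkthrough (must start by hour 25). The earliest of those limits is hour 23, so catering load-in must start by 23 − 9 = hour 14.

14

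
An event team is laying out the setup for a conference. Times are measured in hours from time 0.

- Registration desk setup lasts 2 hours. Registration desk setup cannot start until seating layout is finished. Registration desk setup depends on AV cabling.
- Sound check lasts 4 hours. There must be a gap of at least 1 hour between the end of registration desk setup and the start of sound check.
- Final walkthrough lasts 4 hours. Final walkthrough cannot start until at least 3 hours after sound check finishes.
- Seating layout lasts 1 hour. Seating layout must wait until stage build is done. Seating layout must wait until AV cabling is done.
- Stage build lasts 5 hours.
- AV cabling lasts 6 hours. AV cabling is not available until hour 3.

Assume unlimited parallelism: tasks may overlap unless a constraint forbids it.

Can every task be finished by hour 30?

Yes

After its own release at hour 3, AV cabling can start at hour 3 and finishes at hour 9.
Stage build has no prerequisites, so it starts at hour 0 and finishes at hour 5.
For seating layout: stage build (finishes hour 5); AV cabling (finishes hour 9). Taking the maximum gives a start of hour 9, and it finishes at 9 + 1 = hour 10.
Registration desk setup cannot start until seating layout (finishes hour 10); AV cabling (finishes hour 9). The controlling bound is hour 10, so registration desk setup finishes at 10 + 2 = hour 12.
After registration desk setup (finishes hour 12, plus 1-hour gap → hour 13), sound check can start at hour 13 and finishes at hour 17.
Final walkthrough waits on sound check (finishes hour 17, plus 3-hour gap → hour 20), so it starts at hour 20 and finishes at 20 + 4 = hour 24.
Every task is finished by hour 24, which is no later than the deadline of 30, so the schedule is feasible.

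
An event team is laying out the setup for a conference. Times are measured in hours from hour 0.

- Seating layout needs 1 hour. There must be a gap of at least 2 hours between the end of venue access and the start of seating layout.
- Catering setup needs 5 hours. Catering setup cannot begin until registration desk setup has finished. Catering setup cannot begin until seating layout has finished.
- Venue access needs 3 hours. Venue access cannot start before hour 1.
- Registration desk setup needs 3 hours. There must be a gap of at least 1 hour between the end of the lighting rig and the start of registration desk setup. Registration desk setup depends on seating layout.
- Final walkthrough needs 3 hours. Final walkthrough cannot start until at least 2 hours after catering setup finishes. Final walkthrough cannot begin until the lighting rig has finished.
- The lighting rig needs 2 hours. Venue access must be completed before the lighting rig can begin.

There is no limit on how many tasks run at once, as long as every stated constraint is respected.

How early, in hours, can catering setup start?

10

Venue access waits on its own release at hour 1, so it starts at hour 1 and finishes at 1 + 3 = hour 4.
Seating layout waits on venue access (finishes hour 4, plus 2-hour gap → hour 6), so it starts at hour 6 and finishes at 6 + 1 = hour 7.
The lighting rig waits on venue access (finishes hour 4), so it starts at hour 4 and finishes at 4 + 2 = hour 6.
Registration desk setup needs all of the lighting rig (finishes hour 6, plus 1-hour gap → hour 7); seating layout (finishes hour 7). That puts its earliest start at hour 7; it finishes at 7 + 3 = hour 10.
Catering setup waits on registration desk setup (finishes hour 10); seating layout (finishes hour 7). The latest of these is hour 10, which is the earliest catering setup can start.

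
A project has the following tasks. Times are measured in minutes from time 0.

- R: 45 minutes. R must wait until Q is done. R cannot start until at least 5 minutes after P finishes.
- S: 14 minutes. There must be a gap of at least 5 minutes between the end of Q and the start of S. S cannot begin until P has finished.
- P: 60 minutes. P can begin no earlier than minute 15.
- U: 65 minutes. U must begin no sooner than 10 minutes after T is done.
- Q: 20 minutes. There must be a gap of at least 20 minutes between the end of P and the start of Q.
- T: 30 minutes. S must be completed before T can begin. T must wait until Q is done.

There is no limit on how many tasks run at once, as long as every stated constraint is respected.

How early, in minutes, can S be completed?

P cannot begin until its own release at minute 15. It runs from minute 15 to 15 + 60 = minute 75.
After P (finishes minute 75, plus 20-minute gap → minute 95), Q can start at minute 95 and finishes at minute 115.
S needs all of Q (finishes minute 115, plus 5-minute gap → minute 120); P (finishes minute 75). That puts its earliest start at minute 120; it finishes at 120 + 14 = minute 134.

134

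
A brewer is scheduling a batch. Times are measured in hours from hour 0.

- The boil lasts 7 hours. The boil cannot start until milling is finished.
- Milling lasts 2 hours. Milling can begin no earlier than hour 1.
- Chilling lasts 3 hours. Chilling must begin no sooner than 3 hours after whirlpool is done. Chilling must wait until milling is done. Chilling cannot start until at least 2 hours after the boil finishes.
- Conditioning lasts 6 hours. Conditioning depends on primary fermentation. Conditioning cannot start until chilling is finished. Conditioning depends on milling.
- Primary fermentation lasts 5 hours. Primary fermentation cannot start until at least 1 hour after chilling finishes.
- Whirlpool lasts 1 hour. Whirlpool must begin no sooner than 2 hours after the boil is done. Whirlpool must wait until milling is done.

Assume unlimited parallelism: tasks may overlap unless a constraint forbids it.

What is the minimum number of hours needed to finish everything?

Milling waits on its own release at hour 1, so it starts at hour 1 and finishes at 1 + 2 = hour 3.
The boil waits on milling (finishes hour 3), so it starts at hour 3 and finishes at 3 + 7 = hour 10.
Whirlpool needs all of the boil (finishes hour 10, plus 2-hour gap → hour 12); milling (finishes hour 3). That puts its earliest start at hour 12; it finishes at 12 + 1 = hour 13.
For chilling: whirlpool (finishes hour 13, plus 3-hour gap → hour 16); milling (finishes hour 3); the boil (finishes hour 10, plus 2-hour gap → hour 12). Taking the maximum gives a start of hour 16, and it finishes at 16 + 3 = hour 19.
Primary fermentation waits on chilling (finishes hour 19, plus 1-hour gap → hour 20), so it starts at hour 20 and finishes at 20 + 5 = hour 25.
For conditioning: primary fermentation (finishes hour 25); chilling (finishes hour 19); milling (finishes hour 3). Taking the maximum gives a start of hour 25, and it finishes at 25 + 6 = hour 31.
All tasks are finished once the last one completes. Finish times: Milling at 3, The boil at 10, Whirlpool at 13, Chilling at 19, Primary fermentation at 25, Conditioning at 31. The latest is hour 31.

31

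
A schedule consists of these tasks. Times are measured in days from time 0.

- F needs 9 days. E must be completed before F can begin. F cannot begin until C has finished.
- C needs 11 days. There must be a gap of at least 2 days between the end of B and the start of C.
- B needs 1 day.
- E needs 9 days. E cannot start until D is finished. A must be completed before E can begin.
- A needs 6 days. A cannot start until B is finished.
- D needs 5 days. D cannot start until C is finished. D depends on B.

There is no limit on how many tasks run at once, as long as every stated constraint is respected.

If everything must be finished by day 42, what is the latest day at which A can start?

18

Nothing follows F; the deadline of day 42 is its only limit. It must start by 42 − 9 = day 33.
Since F (must start by day 33) depends on it, E must finish by day 33. Backing off its 9-day duration gives a latest start of day 24.
A must finish before E (must start by day 24). With a 6-day duration, A must start by 24 − 6 = day 18.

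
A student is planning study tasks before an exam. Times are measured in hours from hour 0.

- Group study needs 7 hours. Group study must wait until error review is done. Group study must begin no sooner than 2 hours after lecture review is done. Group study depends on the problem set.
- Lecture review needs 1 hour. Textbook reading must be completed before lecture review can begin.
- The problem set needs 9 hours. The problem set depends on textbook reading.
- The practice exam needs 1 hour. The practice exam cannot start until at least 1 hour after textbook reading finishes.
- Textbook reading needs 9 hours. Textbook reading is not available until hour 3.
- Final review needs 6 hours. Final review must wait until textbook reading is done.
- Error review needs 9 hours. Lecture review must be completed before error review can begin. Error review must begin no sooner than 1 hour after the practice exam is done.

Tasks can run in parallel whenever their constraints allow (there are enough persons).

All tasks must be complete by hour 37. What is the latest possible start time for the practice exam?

To finish by hour 37, group study (duration 7) must start no later than hour 30.
Error review must finish before group study (must start by hour 30). With a 9-hour duration, error review must start by 30 − 9 = hour 21.
The practice exam feeds into error review (must start by hour 21, minus 1-hour gap → hour 20); so the practice exam must finish by hour 20 and therefore start by hour 19.

19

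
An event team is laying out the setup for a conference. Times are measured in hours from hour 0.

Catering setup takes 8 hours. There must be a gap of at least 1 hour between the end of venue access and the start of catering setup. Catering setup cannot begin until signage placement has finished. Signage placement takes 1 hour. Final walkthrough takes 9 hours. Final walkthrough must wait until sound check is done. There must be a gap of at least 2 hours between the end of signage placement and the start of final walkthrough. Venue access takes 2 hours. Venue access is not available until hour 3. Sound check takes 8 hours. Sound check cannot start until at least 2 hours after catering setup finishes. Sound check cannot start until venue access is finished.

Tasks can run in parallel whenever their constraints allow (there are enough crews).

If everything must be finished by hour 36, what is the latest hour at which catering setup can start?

9

Nothing follows final walkthrough; the deadline of hour 36 is its only limit. It must start by 36 − 9 = hour 27.
Sound check has to be done before final walkthrough (must start by hour 27). That means finishing by hour 27, i.e. starting by 27 − 8 = hour 19.
Catering setup feeds into sound check (must start by hour 19, minus 2-hour gap → hour 17); so catering setup must finish by hour 17 and therefore start by hour 9.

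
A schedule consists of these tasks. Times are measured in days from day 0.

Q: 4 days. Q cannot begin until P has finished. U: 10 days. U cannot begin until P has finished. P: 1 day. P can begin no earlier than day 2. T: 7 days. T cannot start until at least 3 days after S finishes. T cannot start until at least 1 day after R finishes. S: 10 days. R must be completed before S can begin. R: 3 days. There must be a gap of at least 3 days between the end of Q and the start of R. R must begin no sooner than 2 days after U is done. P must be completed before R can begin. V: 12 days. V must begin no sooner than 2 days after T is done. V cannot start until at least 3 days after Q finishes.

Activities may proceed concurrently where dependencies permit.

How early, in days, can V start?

40

P waits on its own release at day 2, so it starts at day 2 and finishes at 2 + 1 = day 3.
U waits on P (finishes day 3), so it starts at day 3 and finishes at 3 + 10 = day 13.
Q waits on P (finishes day 3), so it starts at day 3 and finishes at 3 + 4 = day 7.
R needs all of Q (finishes day 7, plus 3-day gap → day 10); U (finishes day 13, plus 2-day gap → day 15); P (finishes day 3). That puts its earliest start at day 15; it finishes at 15 + 3 = day 18.
S waits on R (finishes day 18), so it starts at day 18 and finishes at 18 + 10 = day 28.
For T: S (finishes day 28, plus 3-day gap → day 31); R (finishes day 18, plus 1-day gap → day 19). Taking the maximum gives a start of day 31, and it finishes at 31 + 7 = day 38.
V waits on T (finishes day 38, plus 2-day gap → day 40); Q (finishes day 7, plus 3-day gap → day 10). The latest of these is day 40, which is the earliest V can start.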